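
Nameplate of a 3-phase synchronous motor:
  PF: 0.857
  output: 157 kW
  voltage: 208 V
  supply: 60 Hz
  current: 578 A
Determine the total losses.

P_in = √3·V·I·cosφ = 1.732×208×578×0.857 = 178451 W
P_out = 157000 W
Losses = P_in − P_out = 178451 − 157000 = 21451 W

21500 W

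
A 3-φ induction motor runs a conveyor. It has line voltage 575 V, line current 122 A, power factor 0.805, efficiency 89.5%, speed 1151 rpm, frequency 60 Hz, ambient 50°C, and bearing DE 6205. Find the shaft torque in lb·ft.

P_in = √3·V·I·cosφ = 1.732 × 575 × 122 × 0.805 = 97807 W
P_out = η·P_in = 0.895 × 97807 = 87537 W
n = 1151 rpm
ω = 2π×1151/60 = 120.5 rad/s
τ = P_out/ω = 87537/120.5 = 726.4 N·m
In lb·ft: 726.4/1.356 = 536 lb·ft

536 lb·ft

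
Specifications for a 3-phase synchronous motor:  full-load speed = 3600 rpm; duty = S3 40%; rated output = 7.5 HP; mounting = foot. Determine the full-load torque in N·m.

14.8 N·m

P_out = 7.5 × 746 = 5595 W
ω = 2π × 3600/60 = 377 rad/s
τ = P_out/ω = 5595/377 = 14.8 N·m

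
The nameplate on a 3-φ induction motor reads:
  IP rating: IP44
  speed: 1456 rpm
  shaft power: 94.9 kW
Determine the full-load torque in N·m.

622 N·m

ω = 2π × 1456/60 = 152.5 rad/s
τ = P/ω = 94900/152.5 = 622 N·m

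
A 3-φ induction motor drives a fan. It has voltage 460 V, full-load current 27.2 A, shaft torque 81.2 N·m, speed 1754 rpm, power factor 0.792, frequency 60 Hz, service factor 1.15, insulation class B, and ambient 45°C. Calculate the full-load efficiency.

86.9 %

ω = 2π × 1754/60 = 183.7 rad/s; P_out = τω = 81.2 × 183.7 = 14916 W
P_in = √3·V_L·I_L·cosφ = 1.732 × 460 × 27.2 × 0.792 = 17163 W
η = P_out / P_in = 14916 / 17163 = 0.869 = 86.9%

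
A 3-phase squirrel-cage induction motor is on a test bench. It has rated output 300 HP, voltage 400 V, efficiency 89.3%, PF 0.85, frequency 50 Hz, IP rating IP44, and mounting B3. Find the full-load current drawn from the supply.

P_out = 300 × 746 = 223800 W
P_in = P_out / η = 223800 / 0.893 = 250616 W
I_L = P_in / (√3·V_L·cosφ) = 250616 / (1.732 × 400 × 0.85) = 426 A

426 A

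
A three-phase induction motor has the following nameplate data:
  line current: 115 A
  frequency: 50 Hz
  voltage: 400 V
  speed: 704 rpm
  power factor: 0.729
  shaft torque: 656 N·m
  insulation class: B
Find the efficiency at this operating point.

ω = 2π × 704/60 = 73.72 rad/s; P_out = τω = 656 × 73.72 = 48360 W
P_in = √3·V_L·I_L·cosφ = 1.732 × 400 × 115 × 0.729 = 58081 W
η = P_out / P_in = 48360 / 58081 = 0.833 = 83.3%

83.3 %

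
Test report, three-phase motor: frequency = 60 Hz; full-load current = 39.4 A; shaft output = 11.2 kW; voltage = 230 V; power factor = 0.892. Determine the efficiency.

80.0 %

P_out = 11.2 kW = 11200 W
P_in = √3·V_L·I_L·cosφ = 1.732 × 230 × 39.4 × 0.892 = 14000 W
η = P_out / P_in = 11200 / 14000 = 0.800 = 80.0%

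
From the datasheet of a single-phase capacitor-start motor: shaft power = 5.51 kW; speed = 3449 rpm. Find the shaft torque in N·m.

15.3 N·m

ω = 2π × 3449/60 = 361.2 rad/s
τ = P/ω = 5510/361.2 = 15.3 N·m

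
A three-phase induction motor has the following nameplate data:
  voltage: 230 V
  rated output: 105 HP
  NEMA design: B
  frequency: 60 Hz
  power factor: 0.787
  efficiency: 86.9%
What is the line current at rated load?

288 A

P_out = 105 × 746 = 78330 W
P_in = P_out / η = 78330 / 0.869 = 90138 W
I_L = P_in / (√3·V_L·cosφ) = 90138 / (1.732 × 230 × 0.787) = 288 A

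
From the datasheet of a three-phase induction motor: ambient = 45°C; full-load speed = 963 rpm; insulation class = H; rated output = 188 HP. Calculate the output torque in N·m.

1390 N·m

P_out = 188 × 746 = 140248 W
ω = 2π × 963/60 = 100.8 rad/s
τ = P_out/ω = 140248/100.8 = 1390 N·m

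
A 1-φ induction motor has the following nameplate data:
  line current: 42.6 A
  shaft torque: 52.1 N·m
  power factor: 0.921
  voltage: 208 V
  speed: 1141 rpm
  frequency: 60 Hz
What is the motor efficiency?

ω = 2π × 1141/60 = 119.5 rad/s; P_out = τω = 52.1 × 119.5 = 6226 W
P_in = V·I·cosφ = 208 × 42.6 × 0.921 = 8161 W
η = P_out / P_in = 6226 / 8161 = 0.763 = 76.3%

76.3 %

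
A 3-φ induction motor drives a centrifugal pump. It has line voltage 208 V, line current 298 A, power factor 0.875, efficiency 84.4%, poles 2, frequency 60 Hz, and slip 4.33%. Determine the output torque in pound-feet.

162 lb·ft

P_in = √3·V·I·cosφ = 1.732 × 208 × 298 × 0.875 = 93937 W
P_out = η·P_in = 0.844 × 93937 = 79283 W
n_s = 120×60/2 = 3600 rpm; n = 3600×(1−0.0433) = 3444 rpm
ω = 2π×3444/60 = 360.7 rad/s
τ = P_out/ω = 79283/360.7 = 219.8 N·m
In lb·ft: 219.8/1.356 = 162 lb·ft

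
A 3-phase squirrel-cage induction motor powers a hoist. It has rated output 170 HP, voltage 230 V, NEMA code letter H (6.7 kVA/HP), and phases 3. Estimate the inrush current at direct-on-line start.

S_LR = 6.7 × 170 = 1139 kVA
I_LR = S_LR/(√3·V_L) = 1139000/(1.732×230) = 2860 A

2860 A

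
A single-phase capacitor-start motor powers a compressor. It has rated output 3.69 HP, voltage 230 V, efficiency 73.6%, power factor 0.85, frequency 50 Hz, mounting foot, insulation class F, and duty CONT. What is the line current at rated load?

19.1 A

P_out = 3.69 × 746 = 2753 W
P_in = P_out / η = 2753 / 0.736 = 3740 W
I = P_in / (V·cosφ) = 3740 / (230 × 0.85) = 19.1 A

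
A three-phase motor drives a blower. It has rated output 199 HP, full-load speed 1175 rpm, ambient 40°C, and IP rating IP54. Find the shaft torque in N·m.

1210 N·m

P_out = 199 × 746 = 148454 W
ω = 2π × 1175/60 = 123 rad/s
τ = P_out/ω = 148454/123 = 1210 N·m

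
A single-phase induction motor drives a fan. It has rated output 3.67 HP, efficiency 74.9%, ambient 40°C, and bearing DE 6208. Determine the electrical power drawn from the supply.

3.66 kW

P_out = 3.67 × 746 = 2738 W
P_in = P_out/η = 2738/0.749 = 3656 W = 3.66 kW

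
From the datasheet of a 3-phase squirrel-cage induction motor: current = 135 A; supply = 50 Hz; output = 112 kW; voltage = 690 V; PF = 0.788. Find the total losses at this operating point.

15100 W

P_in = √3·V·I·cosφ = 1.732×690×135×0.788 = 127133 W
P_out = 112000 W
Losses = P_in − P_out = 127133 − 112000 = 15133 W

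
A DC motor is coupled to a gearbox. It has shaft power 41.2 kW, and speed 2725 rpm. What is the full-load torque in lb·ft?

106 lb·ft

ω = 2π × 2725/60 = 285.4 rad/s
τ = P/ω = 41200/285.4 = 144.4 N·m
In lb·ft: 144.4/1.356 = 106 lb·ft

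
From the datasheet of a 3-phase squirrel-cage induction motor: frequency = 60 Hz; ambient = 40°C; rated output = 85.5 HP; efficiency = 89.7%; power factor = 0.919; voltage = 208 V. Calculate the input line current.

P_out = 85.5 × 746 = 63783 W
P_in = P_out / η = 63783 / 0.897 = 71107 W
I_L = P_in / (√3·V_L·cosφ) = 71107 / (1.732 × 208 × 0.919) = 215 A

215 A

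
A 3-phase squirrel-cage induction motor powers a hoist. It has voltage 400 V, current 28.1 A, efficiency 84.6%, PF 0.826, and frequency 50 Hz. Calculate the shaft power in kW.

P_in = √3·V·I·cosφ = 1.732 × 400 × 28.1 × 0.826 = 16080 W
P_out = η·P_in = 0.846 × 16080 = 13604 W

13.6 kW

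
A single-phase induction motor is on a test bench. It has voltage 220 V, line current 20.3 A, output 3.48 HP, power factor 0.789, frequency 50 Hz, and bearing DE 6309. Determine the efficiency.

73.7 %

P_out = 3.48 × 746 = 2596 W
P_in = V·I·cosφ = 220 × 20.3 × 0.789 = 3524 W
η = P_out / P_in = 2596 / 3524 = 0.737 = 73.7%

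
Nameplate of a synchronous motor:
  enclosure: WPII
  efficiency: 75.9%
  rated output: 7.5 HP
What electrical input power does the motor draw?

7.37 kW

P_out = 7.5 × 746 = 5595 W
P_in = P_out/η = 5595/0.759 = 7372 W = 7.37 kW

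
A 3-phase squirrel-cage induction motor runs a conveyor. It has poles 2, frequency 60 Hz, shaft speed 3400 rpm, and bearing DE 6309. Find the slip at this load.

n_s = 120f/p = 120×60/2 = 3600 rpm
s = (n_s − n)/n_s = (3600 − 3400)/3600 = 0.0556

5.6 %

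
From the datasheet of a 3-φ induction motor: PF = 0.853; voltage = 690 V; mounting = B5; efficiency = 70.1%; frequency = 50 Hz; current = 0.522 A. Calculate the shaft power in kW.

0.373 kW

P_in = √3·V·I·cosφ = 1.732 × 690 × 0.522 × 0.853 = 532 W
P_out = η·P_in = 0.701 × 532 = 373 W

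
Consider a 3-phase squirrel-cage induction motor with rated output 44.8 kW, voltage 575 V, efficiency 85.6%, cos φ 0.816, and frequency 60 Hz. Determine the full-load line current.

64.4 A

P_out = 44.8 kW = 44800 W
P_in = P_out / η = 44800 / 0.856 = 52336 W
I_L = P_in / (√3·V_L·cosφ) = 52336 / (1.732 × 575 × 0.816) = 64.4 A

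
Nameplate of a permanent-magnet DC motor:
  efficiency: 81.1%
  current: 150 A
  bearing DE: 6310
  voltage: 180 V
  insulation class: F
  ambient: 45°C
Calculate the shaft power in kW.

P_in = V·I = 180 × 150 = 27000 W
P_out = η·P_in = 0.811 × 27000 = 21897 W

21.9 kW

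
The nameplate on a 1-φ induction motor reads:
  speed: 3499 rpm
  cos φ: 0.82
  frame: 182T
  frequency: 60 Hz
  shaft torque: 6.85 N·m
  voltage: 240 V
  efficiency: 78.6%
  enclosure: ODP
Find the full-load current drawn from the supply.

16.2 A

ω = 2π×3499/60 = 366.4 rad/s; P_out = τω = 6.85 × 366.4 = 2510 W
P_in = P_out / η = 2510 / 0.786 = 3193 W
I = P_in / (V·cosφ) = 3193 / (240 × 0.82) = 16.2 A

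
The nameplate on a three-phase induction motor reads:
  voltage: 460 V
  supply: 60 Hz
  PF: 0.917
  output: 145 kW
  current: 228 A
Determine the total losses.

P_in = √3·V·I·cosφ = 1.732×460×228×0.917 = 166575 W
P_out = 145000 W
Losses = P_in − P_out = 166575 − 145000 = 21575 W

21.6 kW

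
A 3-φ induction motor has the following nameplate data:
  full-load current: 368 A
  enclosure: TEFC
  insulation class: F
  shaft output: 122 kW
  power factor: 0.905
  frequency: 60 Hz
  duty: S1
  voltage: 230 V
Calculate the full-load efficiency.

P_out = 122 kW = 122000 W
P_in = √3·V_L·I_L·cosφ = 1.732 × 230 × 368 × 0.905 = 132670 W
η = P_out / P_in = 122000 / 132670 = 0.920 = 92.0%

92.0 %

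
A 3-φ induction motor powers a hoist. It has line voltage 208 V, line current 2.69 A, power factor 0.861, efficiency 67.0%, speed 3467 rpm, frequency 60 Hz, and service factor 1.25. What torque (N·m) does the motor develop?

1.54 N·m

P_in = √3·V·I·cosφ = 1.732 × 208 × 2.69 × 0.861 = 834 W
P_out = η·P_in = 0.67 × 834 = 559 W
n = 3467 rpm
ω = 2π×3467/60 = 363.1 rad/s
τ = P_out/ω = 559/363.1 = 1.54 N·m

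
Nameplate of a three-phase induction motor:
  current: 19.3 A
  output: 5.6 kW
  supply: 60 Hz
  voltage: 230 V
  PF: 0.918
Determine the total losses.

1.46 kW

P_in = √3·V·I·cosφ = 1.732×230×19.3×0.918 = 7058 W
P_out = 5600 W
Losses = P_in − P_out = 7058 − 5600 = 1458 W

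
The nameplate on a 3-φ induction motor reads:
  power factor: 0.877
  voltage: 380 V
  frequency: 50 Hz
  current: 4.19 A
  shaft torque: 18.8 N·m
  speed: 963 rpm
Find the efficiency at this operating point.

ω = 2π × 963/60 = 100.8 rad/s; P_out = τω = 18.8 × 100.8 = 1895 W
P_in = √3·V_L·I_L·cosφ = 1.732 × 380 × 4.19 × 0.877 = 2418 W
η = P_out / P_in = 1895 / 2418 = 0.784 = 78.4%

78.4 %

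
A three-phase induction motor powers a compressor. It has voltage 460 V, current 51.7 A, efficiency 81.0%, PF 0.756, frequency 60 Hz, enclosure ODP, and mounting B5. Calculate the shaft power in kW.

P_in = √3·V·I·cosφ = 1.732 × 460 × 51.7 × 0.756 = 31140 W
P_out = η·P_in = 0.81 × 31140 = 25223 W

25.2 kW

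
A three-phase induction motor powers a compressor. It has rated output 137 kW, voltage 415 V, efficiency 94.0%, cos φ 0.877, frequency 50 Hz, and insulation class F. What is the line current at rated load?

231 A

P_out = 137 kW = 137000 W
P_in = P_out / η = 137000 / 0.940 = 145745 W
I_L = P_in / (√3·V_L·cosφ) = 145745 / (1.732 × 415 × 0.877) = 231 A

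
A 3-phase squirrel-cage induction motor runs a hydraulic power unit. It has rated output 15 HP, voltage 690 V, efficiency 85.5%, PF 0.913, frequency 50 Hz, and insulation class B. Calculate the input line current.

P_out = 15 × 746 = 11190 W
P_in = P_out / η = 11190 / 0.855 = 13088 W
I_L = P_in / (√3·V_L·cosφ) = 13088 / (1.732 × 690 × 0.913) = 12 A

12 A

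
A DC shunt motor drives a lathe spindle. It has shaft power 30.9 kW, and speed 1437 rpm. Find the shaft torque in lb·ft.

151 lb·ft

ω = 2π × 1437/60 = 150.5 rad/s
τ = P/ω = 30900/150.5 = 205.3 N·m
In lb·ft: 205.3/1.356 = 151 lb·ft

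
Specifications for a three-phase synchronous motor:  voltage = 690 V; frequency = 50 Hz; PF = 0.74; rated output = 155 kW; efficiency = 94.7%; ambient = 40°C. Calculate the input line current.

185 A

P_out = 155 kW = 155000 W
P_in = P_out / η = 155000 / 0.947 = 163675 W
I_L = P_in / (√3·V_L·cosφ) = 163675 / (1.732 × 690 × 0.74) = 185 A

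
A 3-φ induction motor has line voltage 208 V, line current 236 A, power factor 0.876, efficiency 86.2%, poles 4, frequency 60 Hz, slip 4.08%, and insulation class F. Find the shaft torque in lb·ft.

P_in = √3·V·I·cosφ = 1.732 × 208 × 236 × 0.876 = 74478 W
P_out = η·P_in = 0.862 × 74478 = 64200 W
n_s = 120×60/4 = 1800 rpm; n = 1800×(1−0.0408) = 1727 rpm
ω = 2π×1727/60 = 180.9 rad/s
τ = P_out/ω = 64200/180.9 = 354.9 N·m
In lb·ft: 354.9/1.356 = 262 lb·ft

262 lb·ft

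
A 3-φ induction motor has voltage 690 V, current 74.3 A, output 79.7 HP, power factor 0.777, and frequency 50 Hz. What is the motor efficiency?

P_out = 79.7 × 746 = 59456 W
P_in = √3·V_L·I_L·cosφ = 1.732 × 690 × 74.3 × 0.777 = 68993 W
η = P_out / P_in = 59456 / 68993 = 0.862 = 86.2%

86.2 %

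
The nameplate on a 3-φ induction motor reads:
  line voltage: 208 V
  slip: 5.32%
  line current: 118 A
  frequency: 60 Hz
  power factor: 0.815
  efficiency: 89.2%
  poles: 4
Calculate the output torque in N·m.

P_in = √3·V·I·cosφ = 1.732 × 208 × 118 × 0.815 = 34646 W
P_out = η·P_in = 0.892 × 34646 = 30904 W
n_s = 120×60/4 = 1800 rpm; n = 1800×(1−0.0532) = 1704 rpm
ω = 2π×1704/60 = 178.4 rad/s
τ = P_out/ω = 30904/178.4 = 173 N·m

173 N·m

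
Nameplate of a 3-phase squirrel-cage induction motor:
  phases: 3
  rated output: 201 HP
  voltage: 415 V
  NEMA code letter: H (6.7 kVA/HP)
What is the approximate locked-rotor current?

S_LR = 6.7 × 201 = 1346.7 kVA
I_LR = S_LR/(√3·V_L) = 1346700/(1.732×415) = 1870 A

1870 A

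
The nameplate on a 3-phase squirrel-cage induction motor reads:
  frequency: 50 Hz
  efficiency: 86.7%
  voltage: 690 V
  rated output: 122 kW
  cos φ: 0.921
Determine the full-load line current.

128 A

P_out = 122 kW = 122000 W
P_in = P_out / η = 122000 / 0.867 = 140715 W
I_L = P_in / (√3·V_L·cosφ) = 140715 / (1.732 × 690 × 0.921) = 128 A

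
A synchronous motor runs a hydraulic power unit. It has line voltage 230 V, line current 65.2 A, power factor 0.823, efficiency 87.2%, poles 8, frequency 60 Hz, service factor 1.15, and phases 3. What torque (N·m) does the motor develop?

P_in = √3·V·I·cosφ = 1.732 × 230 × 65.2 × 0.823 = 21376 W
P_out = η·P_in = 0.872 × 21376 = 18640 W
n = n_s = 120×60/8 = 900 rpm (synchronous)
ω = 2π×900/60 = 94.25 rad/s
τ = P_out/ω = 18640/94.25 = 198 N·m

198 N·m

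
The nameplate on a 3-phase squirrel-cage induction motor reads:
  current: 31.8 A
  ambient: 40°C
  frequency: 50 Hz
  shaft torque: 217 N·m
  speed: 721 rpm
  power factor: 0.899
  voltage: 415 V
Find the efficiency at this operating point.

79.7 %

ω = 2π × 721/60 = 75.5 rad/s; P_out = τω = 217 × 75.5 = 16384 W
P_in = √3·V_L·I_L·cosφ = 1.732 × 415 × 31.8 × 0.899 = 20549 W
η = P_out / P_in = 16384 / 20549 = 0.797 = 79.7%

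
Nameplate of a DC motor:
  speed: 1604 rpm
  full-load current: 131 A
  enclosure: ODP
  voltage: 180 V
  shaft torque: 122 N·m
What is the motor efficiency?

ω = 2π × 1604/60 = 168 rad/s; P_out = τω = 122 × 168 = 20496 W
P_in = V·I = 180 × 131 = 23580 W
η = P_out / P_in = 20496 / 23580 = 0.869 = 86.9%

86.9 %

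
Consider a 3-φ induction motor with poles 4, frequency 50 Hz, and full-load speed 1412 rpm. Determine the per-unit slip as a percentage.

5.9 %

n_s = 120f/p = 120×50/4 = 1500 rpm
s = (n_s − n)/n_s = (1500 − 1412)/1500 = 0.0587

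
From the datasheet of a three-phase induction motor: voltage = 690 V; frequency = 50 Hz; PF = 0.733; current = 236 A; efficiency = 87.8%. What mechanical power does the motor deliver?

182 kW

P_in = √3·V·I·cosφ = 1.732 × 690 × 236 × 0.733 = 206734 W
P_out = η·P_in = 0.878 × 206734 = 181512 W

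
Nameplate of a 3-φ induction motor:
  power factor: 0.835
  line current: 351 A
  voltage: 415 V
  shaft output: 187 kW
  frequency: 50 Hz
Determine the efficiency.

88.8 %

P_out = 187 kW = 187000 W
P_in = √3·V_L·I_L·cosφ = 1.732 × 415 × 351 × 0.835 = 210664 W
η = P_out / P_in = 187000 / 210664 = 0.888 = 88.8%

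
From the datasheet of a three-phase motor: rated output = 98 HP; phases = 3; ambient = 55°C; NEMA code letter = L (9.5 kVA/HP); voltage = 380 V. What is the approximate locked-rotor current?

1410 A

S_LR = 9.5 × 98 = 931 kVA
I_LR = S_LR/(√3·V_L) = 931000/(1.732×380) = 1410 A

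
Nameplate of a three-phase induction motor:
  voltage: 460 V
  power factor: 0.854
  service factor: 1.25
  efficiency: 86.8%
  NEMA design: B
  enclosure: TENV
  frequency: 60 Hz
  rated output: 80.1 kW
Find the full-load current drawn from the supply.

P_out = 80.1 kW = 80100 W
P_in = P_out / η = 80100 / 0.868 = 92281 W
I_L = P_in / (√3·V_L·cosφ) = 92281 / (1.732 × 460 × 0.854) = 136 A

136 A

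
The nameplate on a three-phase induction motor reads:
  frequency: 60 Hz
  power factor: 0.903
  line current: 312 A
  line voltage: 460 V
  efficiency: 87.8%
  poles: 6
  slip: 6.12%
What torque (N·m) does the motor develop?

1670 N·m

P_in = √3·V·I·cosφ = 1.732 × 460 × 312 × 0.903 = 224465 W
P_out = η·P_in = 0.878 × 224465 = 197080 W
n_s = 120×60/6 = 1200 rpm; n = 1200×(1−0.0612) = 1127 rpm
ω = 2π×1127/60 = 118 rad/s
τ = P_out/ω = 197080/118 = 1670 N·m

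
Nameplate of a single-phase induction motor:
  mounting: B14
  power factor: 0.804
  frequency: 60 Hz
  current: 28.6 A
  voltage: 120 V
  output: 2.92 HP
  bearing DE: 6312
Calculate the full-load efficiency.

78.9 %

P_out = 2.92 × 746 = 2178 W
P_in = V·I·cosφ = 120 × 28.6 × 0.804 = 2759 W
η = P_out / P_in = 2178 / 2759 = 0.789 = 78.9%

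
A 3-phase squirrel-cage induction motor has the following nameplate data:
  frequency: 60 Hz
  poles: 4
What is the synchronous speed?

1800 rpm

n_s = 120f/p = 120×60/4 = 1800 rpm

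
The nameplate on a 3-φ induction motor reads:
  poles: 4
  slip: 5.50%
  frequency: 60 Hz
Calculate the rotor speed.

n_s = 120f/p = 120×60/4 = 1800 rpm
n = n_s(1 − s) = 1800 × (1 − 0.055) = 1701 rpm

1701 rpm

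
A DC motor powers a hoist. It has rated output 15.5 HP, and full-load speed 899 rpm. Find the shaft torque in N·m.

123 N·m

P_out = 15.5 × 746 = 11563 W
ω = 2π × 899/60 = 94.14 rad/s
τ = P_out/ω = 11563/94.14 = 123 N·m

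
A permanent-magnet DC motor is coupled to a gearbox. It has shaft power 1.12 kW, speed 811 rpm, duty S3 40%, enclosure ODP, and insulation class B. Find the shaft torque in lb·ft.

9.73 lb·ft

ω = 2π × 811/60 = 84.93 rad/s
τ = P/ω = 1120/84.93 = 13.19 N·m
In lb·ft: 13.19/1.356 = 9.73 lb·ft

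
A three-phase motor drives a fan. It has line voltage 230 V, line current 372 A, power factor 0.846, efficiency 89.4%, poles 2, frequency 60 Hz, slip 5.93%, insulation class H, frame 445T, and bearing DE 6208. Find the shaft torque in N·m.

P_in = √3·V·I·cosφ = 1.732 × 230 × 372 × 0.846 = 125369 W
P_out = η·P_in = 0.894 × 125369 = 112080 W
n_s = 120×60/2 = 3600 rpm; n = 3600×(1−0.0593) = 3387 rpm
ω = 2π×3387/60 = 354.7 rad/s
τ = P_out/ω = 112080/354.7 = 316 N·m

316 N·m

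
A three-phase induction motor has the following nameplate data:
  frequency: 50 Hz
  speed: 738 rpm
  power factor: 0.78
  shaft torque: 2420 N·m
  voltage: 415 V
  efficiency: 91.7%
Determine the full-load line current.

ω = 2π×738/60 = 77.28 rad/s; P_out = τω = 2420 × 77.28 = 187018 W
P_in = P_out / η = 187018 / 0.917 = 203945 W
I_L = P_in / (√3·V_L·cosφ) = 203945 / (1.732 × 415 × 0.78) = 364 A

364 A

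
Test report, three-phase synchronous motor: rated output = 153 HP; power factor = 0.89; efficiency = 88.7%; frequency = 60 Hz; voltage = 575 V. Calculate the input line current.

145 A

P_out = 153 × 746 = 114138 W
P_in = P_out / η = 114138 / 0.887 = 128679 W
I_L = P_in / (√3·V_L·cosφ) = 128679 / (1.732 × 575 × 0.89) = 145 A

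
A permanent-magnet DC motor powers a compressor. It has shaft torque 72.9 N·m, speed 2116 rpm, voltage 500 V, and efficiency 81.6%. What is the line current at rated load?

39.6 A

ω = 2π×2116/60 = 221.6 rad/s; P_out = τω = 72.9 × 221.6 = 16155 W
P_in = P_out / η = 16155 / 0.816 = 19798 W
I = P_in / V = 19798 / 500 = 39.6 A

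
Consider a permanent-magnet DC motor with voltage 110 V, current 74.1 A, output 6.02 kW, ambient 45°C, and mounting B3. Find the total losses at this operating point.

2130 W

P_in = V·I = 110×74.1 = 8151 W
P_out = 6020 W
Losses = P_in − P_out = 8151 − 6020 = 2131 W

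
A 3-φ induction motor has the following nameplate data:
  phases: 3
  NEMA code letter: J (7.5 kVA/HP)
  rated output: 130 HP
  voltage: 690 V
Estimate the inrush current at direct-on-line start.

S_LR = 7.5 × 130 = 975 kVA
I_LR = S_LR/(√3·V_L) = 975000/(1.732×690) = 816 A

816 A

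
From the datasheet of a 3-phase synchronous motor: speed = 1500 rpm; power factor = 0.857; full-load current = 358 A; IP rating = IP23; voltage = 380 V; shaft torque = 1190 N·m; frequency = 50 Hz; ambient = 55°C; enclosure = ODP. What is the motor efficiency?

92.6 %

ω = 2π × 1500/60 = 157.1 rad/s; P_out = τω = 1190 × 157.1 = 186949 W
P_in = √3·V_L·I_L·cosφ = 1.732 × 380 × 358 × 0.857 = 201927 W
η = P_out / P_in = 186949 / 201927 = 0.926 = 92.6%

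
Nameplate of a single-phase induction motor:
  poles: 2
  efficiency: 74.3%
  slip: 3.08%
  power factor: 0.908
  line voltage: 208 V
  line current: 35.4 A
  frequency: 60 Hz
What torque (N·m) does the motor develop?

13.6 N·m

P_in = V·I·cosφ = 208 × 35.4 × 0.908 = 6686 W
P_out = η·P_in = 0.743 × 6686 = 4968 W
n_s = 120×60/2 = 3600 rpm; n = 3600×(1−0.0308) = 3489 rpm
ω = 2π×3489/60 = 365.4 rad/s
τ = P_out/ω = 4968/365.4 = 13.6 N·m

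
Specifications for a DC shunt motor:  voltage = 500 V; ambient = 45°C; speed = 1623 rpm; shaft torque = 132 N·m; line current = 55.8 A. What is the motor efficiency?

ω = 2π × 1623/60 = 170 rad/s; P_out = τω = 132 × 170 = 22440 W
P_in = V·I = 500 × 55.8 = 27900 W
η = P_out / P_in = 22440 / 27900 = 0.804 = 80.4%

80.4 %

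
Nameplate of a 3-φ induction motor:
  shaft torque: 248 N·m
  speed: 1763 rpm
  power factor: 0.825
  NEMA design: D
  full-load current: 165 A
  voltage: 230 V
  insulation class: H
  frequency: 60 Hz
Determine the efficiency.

84.4 %

ω = 2π × 1763/60 = 184.6 rad/s; P_out = τω = 248 × 184.6 = 45781 W
P_in = √3·V_L·I_L·cosφ = 1.732 × 230 × 165 × 0.825 = 54227 W
η = P_out / P_in = 45781 / 54227 = 0.844 = 84.4%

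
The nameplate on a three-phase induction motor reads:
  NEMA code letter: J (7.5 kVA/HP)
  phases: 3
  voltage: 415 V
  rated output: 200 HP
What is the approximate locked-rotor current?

S_LR = 7.5 × 200 = 1500 kVA
I_LR = S_LR/(√3·V_L) = 1500000/(1.732×415) = 2090 A

2090 A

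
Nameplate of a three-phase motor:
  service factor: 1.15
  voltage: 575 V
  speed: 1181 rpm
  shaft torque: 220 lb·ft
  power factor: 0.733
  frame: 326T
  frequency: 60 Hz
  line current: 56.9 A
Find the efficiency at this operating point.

τ = 220 lb·ft × 1.356 = 298.3 N·m
ω = 2π × 1181/60 = 123.7 rad/s; P_out = τω = 298.3 × 123.7 = 36900 W
P_in = √3·V_L·I_L·cosφ = 1.732 × 575 × 56.9 × 0.733 = 41537 W
η = P_out / P_in = 36900 / 41537 = 0.888 = 88.8%

88.8 %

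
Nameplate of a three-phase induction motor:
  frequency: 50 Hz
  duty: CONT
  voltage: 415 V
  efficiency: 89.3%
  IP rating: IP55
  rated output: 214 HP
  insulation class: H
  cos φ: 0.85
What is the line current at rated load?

P_out = 214 × 746 = 159644 W
P_in = P_out / η = 159644 / 0.893 = 178773 W
I_L = P_in / (√3·V_L·cosφ) = 178773 / (1.732 × 415 × 0.85) = 293 A

293 A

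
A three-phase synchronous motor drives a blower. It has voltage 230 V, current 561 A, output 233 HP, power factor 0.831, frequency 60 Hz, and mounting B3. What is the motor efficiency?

93.6 %

P_out = 233 × 746 = 173818 W
P_in = √3·V_L·I_L·cosφ = 1.732 × 230 × 561 × 0.831 = 185712 W
η = P_out / P_in = 173818 / 185712 = 0.936 = 93.6%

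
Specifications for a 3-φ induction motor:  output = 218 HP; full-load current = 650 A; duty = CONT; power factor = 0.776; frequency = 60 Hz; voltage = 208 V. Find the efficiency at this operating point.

P_out = 218 × 746 = 162628 W
P_in = √3·V_L·I_L·cosφ = 1.732 × 208 × 650 × 0.776 = 181713 W
η = P_out / P_in = 162628 / 181713 = 0.895 = 89.5%

89.5 %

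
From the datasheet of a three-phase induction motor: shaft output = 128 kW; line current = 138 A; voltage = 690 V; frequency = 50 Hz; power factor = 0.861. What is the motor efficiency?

P_out = 128 kW = 128000 W
P_in = √3·V_L·I_L·cosφ = 1.732 × 690 × 138 × 0.861 = 141997 W
η = P_out / P_in = 128000 / 141997 = 0.901 = 90.1%

90.1 %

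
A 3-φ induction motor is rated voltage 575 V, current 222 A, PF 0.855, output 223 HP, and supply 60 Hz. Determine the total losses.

22700 W

P_in = √3·V·I·cosφ = 1.732×575×222×0.855 = 189032 W
P_out = 223×746 = 166358 W
Losses = P_in − P_out = 189032 − 166358 = 22674 W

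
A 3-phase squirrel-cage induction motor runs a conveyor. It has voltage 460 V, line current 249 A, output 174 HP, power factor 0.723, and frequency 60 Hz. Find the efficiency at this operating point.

90.5 %

P_out = 174 × 746 = 129804 W
P_in = √3·V_L·I_L·cosφ = 1.732 × 460 × 249 × 0.723 = 143431 W
η = P_out / P_in = 129804 / 143431 = 0.905 = 90.5%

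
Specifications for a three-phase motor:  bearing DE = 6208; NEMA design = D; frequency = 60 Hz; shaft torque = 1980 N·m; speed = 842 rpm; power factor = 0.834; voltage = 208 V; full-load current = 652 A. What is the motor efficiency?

ω = 2π × 842/60 = 88.17 rad/s; P_out = τω = 1980 × 88.17 = 174577 W
P_in = √3·V_L·I_L·cosφ = 1.732 × 208 × 652 × 0.834 = 195896 W
η = P_out / P_in = 174577 / 195896 = 0.891 = 89.1%

89.1 %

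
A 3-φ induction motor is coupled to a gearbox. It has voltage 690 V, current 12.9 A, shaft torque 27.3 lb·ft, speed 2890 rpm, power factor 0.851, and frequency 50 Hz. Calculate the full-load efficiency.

τ = 27.3 lb·ft × 1.356 = 37.02 N·m
ω = 2π × 2890/60 = 302.6 rad/s; P_out = τω = 37.02 × 302.6 = 11202 W
P_in = √3·V_L·I_L·cosφ = 1.732 × 690 × 12.9 × 0.851 = 13119 W
η = P_out / P_in = 11202 / 13119 = 0.854 = 85.4%

85.4 %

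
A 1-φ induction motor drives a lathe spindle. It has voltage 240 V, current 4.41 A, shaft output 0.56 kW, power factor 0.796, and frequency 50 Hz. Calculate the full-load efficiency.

66.5 %

P_out = 0.56 kW = 560 W
P_in = V·I·cosφ = 240 × 4.41 × 0.796 = 842 W
η = P_out / P_in = 560 / 842 = 0.665 = 66.5%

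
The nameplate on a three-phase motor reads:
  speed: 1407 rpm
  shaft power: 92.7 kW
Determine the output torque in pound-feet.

ω = 2π × 1407/60 = 147.3 rad/s
τ = P/ω = 92700/147.3 = 629.3 N·m
In lb·ft: 629.3/1.356 = 464 lb·ft

464 lb·ft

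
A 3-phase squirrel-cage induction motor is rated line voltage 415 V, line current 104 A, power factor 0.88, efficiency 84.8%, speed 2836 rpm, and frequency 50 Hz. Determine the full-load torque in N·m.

188 N·m

P_in = √3·V·I·cosφ = 1.732 × 415 × 104 × 0.88 = 65783 W
P_out = η·P_in = 0.848 × 65783 = 55784 W
n = 2836 rpm
ω = 2π×2836/60 = 297 rad/s
τ = P_out/ω = 55784/297 = 188 N·m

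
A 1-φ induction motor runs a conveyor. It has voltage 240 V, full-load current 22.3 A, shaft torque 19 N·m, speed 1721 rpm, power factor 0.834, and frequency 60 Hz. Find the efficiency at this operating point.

ω = 2π × 1721/60 = 180.2 rad/s; P_out = τω = 19 × 180.2 = 3424 W
P_in = V·I·cosφ = 240 × 22.3 × 0.834 = 4464 W
η = P_out / P_in = 3424 / 4464 = 0.767 = 76.7%

76.7 %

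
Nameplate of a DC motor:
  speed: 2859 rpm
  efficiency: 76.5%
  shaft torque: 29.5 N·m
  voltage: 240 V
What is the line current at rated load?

48.1 A

ω = 2π×2859/60 = 299.4 rad/s; P_out = τω = 29.5 × 299.4 = 8832 W
P_in = P_out / η = 8832 / 0.765 = 11545 W
I = P_in / V = 11545 / 240 = 48.1 A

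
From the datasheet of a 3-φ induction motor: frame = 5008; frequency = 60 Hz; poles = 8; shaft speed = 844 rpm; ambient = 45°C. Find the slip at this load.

6.2 %

n_s = 120f/p = 120×60/8 = 900 rpm
s = (n_s − n)/n_s = (900 − 844)/900 = 0.0622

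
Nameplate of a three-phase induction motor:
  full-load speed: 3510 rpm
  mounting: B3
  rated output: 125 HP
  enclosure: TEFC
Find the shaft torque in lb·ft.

187 lb·ft

P_out = 125 × 746 = 93250 W
ω = 2π × 3510/60 = 367.6 rad/s
τ = P_out/ω = 93250/367.6 = 253.7 N·m
In lb·ft: 253.7/1.356 = 187 lb·ft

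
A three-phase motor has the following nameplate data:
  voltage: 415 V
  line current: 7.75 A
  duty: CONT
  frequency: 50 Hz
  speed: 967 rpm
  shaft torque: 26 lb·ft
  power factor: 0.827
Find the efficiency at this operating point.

77.5 %

τ = 26 lb·ft × 1.356 = 35.26 N·m
ω = 2π × 967/60 = 101.3 rad/s; P_out = τω = 35.26 × 101.3 = 3572 W
P_in = √3·V_L·I_L·cosφ = 1.732 × 415 × 7.75 × 0.827 = 4607 W
η = P_out / P_in = 3572 / 4607 = 0.775 = 77.5%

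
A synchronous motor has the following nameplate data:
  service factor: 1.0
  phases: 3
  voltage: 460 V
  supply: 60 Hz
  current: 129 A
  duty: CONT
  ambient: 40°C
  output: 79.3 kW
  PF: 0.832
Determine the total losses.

P_in = √3·V·I·cosφ = 1.732×460×129×0.832 = 85510 W
P_out = 79300 W
Losses = P_in − P_out = 85510 − 79300 = 6210 W

6210 W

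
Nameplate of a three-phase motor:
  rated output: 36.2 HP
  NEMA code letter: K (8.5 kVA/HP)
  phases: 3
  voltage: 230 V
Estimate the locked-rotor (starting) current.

772 A

S_LR = 8.5 × 36.2 = 307.7 kVA
I_LR = S_LR/(√3·V_L) = 307700/(1.732×230) = 772 A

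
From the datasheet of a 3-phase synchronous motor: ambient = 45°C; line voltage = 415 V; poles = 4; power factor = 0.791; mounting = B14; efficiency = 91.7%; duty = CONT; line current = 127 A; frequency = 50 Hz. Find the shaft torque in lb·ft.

311 lb·ft

P_in = √3·V·I·cosφ = 1.732 × 415 × 127 × 0.791 = 72206 W
P_out = η·P_in = 0.917 × 72206 = 66213 W
n = n_s = 120×50/4 = 1500 rpm (synchronous)
ω = 2π×1500/60 = 157.1 rad/s
τ = P_out/ω = 66213/157.1 = 421.5 N·m
In lb·ft: 421.5/1.356 = 311 lb·ft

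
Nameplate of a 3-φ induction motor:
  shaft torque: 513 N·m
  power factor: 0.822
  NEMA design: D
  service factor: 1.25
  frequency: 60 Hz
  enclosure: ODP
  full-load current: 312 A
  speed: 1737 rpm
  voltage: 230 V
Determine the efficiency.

ω = 2π × 1737/60 = 181.9 rad/s; P_out = τω = 513 × 181.9 = 93315 W
P_in = √3·V_L·I_L·cosφ = 1.732 × 230 × 312 × 0.822 = 102165 W
η = P_out / P_in = 93315 / 102165 = 0.913 = 91.3%

91.3 %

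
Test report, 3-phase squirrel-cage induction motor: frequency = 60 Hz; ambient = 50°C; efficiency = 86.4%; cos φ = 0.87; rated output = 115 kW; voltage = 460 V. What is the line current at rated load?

P_out = 115 kW = 115000 W
P_in = P_out / η = 115000 / 0.864 = 133102 W
I_L = P_in / (√3·V_L·cosφ) = 133102 / (1.732 × 460 × 0.87) = 192 A

192 A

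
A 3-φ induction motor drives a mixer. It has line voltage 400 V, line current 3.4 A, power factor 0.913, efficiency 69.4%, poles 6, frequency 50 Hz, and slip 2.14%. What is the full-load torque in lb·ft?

10.7 lb·ft

P_in = √3·V·I·cosφ = 1.732 × 400 × 3.4 × 0.913 = 2151 W
P_out = η·P_in = 0.694 × 2151 = 1493 W
n_s = 120×50/6 = 1000 rpm; n = 1000×(1−0.0214) = 979 rpm
ω = 2π×979/60 = 102.5 rad/s
τ = P_out/ω = 1493/102.5 = 14.57 N·m
In lb·ft: 14.57/1.356 = 10.7 lb·ft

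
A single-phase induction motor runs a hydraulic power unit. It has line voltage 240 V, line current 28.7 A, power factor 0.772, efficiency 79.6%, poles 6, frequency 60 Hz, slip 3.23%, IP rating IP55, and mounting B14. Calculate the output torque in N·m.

P_in = V·I·cosφ = 240 × 28.7 × 0.772 = 5318 W
P_out = η·P_in = 0.796 × 5318 = 4233 W
n_s = 120×60/6 = 1200 rpm; n = 1200×(1−0.0323) = 1161 rpm
ω = 2π×1161/60 = 121.6 rad/s
τ = P_out/ω = 4233/121.6 = 34.8 N·m

34.8 N·m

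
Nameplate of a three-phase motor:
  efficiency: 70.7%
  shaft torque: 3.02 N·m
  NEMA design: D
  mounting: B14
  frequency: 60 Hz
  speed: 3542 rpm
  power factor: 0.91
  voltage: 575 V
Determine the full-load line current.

1.75 A

ω = 2π×3542/60 = 370.9 rad/s; P_out = τω = 3.02 × 370.9 = 1120 W
P_in = P_out / η = 1120 / 0.707 = 1584 W
I_L = P_in / (√3·V_L·cosφ) = 1584 / (1.732 × 575 × 0.91) = 1.75 A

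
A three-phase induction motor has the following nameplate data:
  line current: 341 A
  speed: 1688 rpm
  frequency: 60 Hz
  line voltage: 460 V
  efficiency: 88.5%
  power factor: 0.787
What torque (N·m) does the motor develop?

1070 N·m

P_in = √3·V·I·cosφ = 1.732 × 460 × 341 × 0.787 = 213813 W
P_out = η·P_in = 0.885 × 213813 = 189225 W
n = 1688 rpm
ω = 2π×1688/60 = 176.8 rad/s
τ = P_out/ω = 189225/176.8 = 1070 N·m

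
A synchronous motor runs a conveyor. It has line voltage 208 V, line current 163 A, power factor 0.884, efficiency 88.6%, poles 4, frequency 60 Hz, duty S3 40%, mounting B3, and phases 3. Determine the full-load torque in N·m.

P_in = √3·V·I·cosφ = 1.732 × 208 × 163 × 0.884 = 51910 W
P_out = η·P_in = 0.886 × 51910 = 45992 W
n = n_s = 120×60/4 = 1800 rpm (synchronous)
ω = 2π×1800/60 = 188.5 rad/s
τ = P_out/ω = 45992/188.5 = 244 N·m

244 N·m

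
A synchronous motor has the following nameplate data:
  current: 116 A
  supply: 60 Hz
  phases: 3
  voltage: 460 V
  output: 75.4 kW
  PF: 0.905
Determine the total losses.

8.24 kW

P_in = √3·V·I·cosφ = 1.732×460×116×0.905 = 83640 W
P_out = 75400 W
Losses = P_in − P_out = 83640 − 75400 = 8240 W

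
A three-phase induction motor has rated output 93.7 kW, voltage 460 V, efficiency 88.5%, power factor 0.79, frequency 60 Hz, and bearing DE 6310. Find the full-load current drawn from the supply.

P_out = 93.7 kW = 93700 W
P_in = P_out / η = 93700 / 0.885 = 105876 W
I_L = P_in / (√3·V_L·cosφ) = 105876 / (1.732 × 460 × 0.79) = 168 A

168 A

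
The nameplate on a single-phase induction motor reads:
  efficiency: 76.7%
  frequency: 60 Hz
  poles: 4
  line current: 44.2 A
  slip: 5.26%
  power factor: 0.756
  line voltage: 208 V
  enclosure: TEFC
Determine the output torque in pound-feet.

P_in = V·I·cosφ = 208 × 44.2 × 0.756 = 6950 W
P_out = η·P_in = 0.767 × 6950 = 5331 W
n_s = 120×60/4 = 1800 rpm; n = 1800×(1−0.0526) = 1705 rpm
ω = 2π×1705/60 = 178.5 rad/s
τ = P_out/ω = 5331/178.5 = 29.87 N·m
In lb·ft: 29.87/1.356 = 22 lb·ft

22 lb·ft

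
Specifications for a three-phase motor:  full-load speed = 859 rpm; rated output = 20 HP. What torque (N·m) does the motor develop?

166 N·m

P_out = 20 × 746 = 14920 W
ω = 2π × 859/60 = 89.95 rad/s
τ = P_out/ω = 14920/89.95 = 166 N·m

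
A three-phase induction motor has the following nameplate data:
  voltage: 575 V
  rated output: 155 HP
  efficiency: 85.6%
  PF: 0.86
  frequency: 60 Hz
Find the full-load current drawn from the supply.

P_out = 155 × 746 = 115630 W
P_in = P_out / η = 115630 / 0.856 = 135082 W
I_L = P_in / (√3·V_L·cosφ) = 135082 / (1.732 × 575 × 0.86) = 158 A

158 A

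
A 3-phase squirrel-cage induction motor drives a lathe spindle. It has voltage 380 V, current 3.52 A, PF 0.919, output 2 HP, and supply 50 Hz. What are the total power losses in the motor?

P_in = √3·V·I·cosφ = 1.732×380×3.52×0.919 = 2129 W
P_out = 2×746 = 1492 W
Losses = P_in − P_out = 2129 − 1492 = 637 W

637 W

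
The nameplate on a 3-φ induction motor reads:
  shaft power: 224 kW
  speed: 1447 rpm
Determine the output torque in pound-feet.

1090 lb·ft

ω = 2π × 1447/60 = 151.5 rad/s
τ = P/ω = 224000/151.5 = 1479 N·m
In lb·ft: 1479/1.356 = 1090 lb·ft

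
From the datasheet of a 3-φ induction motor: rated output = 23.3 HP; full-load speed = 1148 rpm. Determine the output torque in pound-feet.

107 lb·ft

P_out = 23.3 × 746 = 17382 W
ω = 2π × 1148/60 = 120.2 rad/s
τ = P_out/ω = 17382/120.2 = 144.6 N·m
In lb·ft: 144.6/1.356 = 107 lb·ft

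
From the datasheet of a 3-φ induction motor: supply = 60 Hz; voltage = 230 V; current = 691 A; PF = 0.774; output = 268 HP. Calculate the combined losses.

P_in = √3·V·I·cosφ = 1.732×230×691×0.774 = 213056 W
P_out = 268×746 = 199928 W
Losses = P_in − P_out = 213056 − 199928 = 13128 W

13100 W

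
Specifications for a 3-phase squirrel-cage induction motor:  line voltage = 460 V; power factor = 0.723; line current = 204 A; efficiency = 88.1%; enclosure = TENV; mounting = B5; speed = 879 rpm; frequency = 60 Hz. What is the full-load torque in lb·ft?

P_in = √3·V·I·cosφ = 1.732 × 460 × 204 × 0.723 = 117510 W
P_out = η·P_in = 0.881 × 117510 = 103526 W
n = 879 rpm
ω = 2π×879/60 = 92.05 rad/s
τ = P_out/ω = 103526/92.05 = 1125 N·m
In lb·ft: 1125/1.356 = 830 lb·ft

830 lb·ft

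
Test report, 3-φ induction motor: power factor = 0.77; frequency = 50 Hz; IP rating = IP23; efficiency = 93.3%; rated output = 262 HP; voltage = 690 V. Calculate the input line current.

P_out = 262 × 746 = 195452 W
P_in = P_out / η = 195452 / 0.933 = 209488 W
I_L = P_in / (√3·V_L·cosφ) = 209488 / (1.732 × 690 × 0.77) = 228 A

228 A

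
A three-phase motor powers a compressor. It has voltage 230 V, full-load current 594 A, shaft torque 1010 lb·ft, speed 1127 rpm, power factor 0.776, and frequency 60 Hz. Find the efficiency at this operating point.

88.0 %

τ = 1010 lb·ft × 1.356 = 1370 N·m
ω = 2π × 1127/60 = 118 rad/s; P_out = τω = 1370 × 118 = 161660 W
P_in = √3·V_L·I_L·cosφ = 1.732 × 230 × 594 × 0.776 = 183622 W
η = P_out / P_in = 161660 / 183622 = 0.880 = 88.0%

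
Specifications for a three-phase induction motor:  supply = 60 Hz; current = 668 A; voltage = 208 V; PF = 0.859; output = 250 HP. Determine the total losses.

P_in = √3·V·I·cosφ = 1.732×208×668×0.859 = 206719 W
P_out = 250×746 = 186500 W
Losses = P_in − P_out = 206719 − 186500 = 20219 W

20200 W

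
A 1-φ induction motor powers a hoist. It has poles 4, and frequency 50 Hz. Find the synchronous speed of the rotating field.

n_s = 120f/p = 120×50/4 = 1500 rpm

1500 rpm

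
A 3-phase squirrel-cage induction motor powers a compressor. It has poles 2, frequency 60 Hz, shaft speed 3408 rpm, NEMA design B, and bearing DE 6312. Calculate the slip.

5.33 %

n_s = 120f/p = 120×60/2 = 3600 rpm
s = (n_s − n)/n_s = (3600 − 3408)/3600 = 0.0533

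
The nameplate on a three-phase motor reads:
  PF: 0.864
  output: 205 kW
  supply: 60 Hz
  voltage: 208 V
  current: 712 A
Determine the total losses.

16600 W

P_in = √3·V·I·cosφ = 1.732×208×712×0.864 = 221618 W
P_out = 205000 W
Losses = P_in − P_out = 221618 − 205000 = 16618 W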